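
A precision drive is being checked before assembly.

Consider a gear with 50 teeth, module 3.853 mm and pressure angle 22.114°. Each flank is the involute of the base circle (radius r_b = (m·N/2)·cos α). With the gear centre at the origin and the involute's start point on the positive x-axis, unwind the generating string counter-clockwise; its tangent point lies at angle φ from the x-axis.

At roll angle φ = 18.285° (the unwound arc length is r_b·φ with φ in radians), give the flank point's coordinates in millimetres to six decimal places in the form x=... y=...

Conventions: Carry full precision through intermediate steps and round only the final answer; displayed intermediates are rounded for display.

recognized (one wheel, involute flank): single-mesh tooth geometry, m = 3.853, N = 50
pitch radius r_p = m·N/2 = 3.853·50/2 = 96.325000
base radius r_b = r_p·cos α = 96.325000·cos 22.114° = 89.239013
roll angle φ = 18.285° = 0.31913345 rad
x = r_b·(cos φ + φ·sin φ) = 93.668286
y = r_b·(sin φ − φ·cos φ) = 0.957020

x=93.668286 y=0.957020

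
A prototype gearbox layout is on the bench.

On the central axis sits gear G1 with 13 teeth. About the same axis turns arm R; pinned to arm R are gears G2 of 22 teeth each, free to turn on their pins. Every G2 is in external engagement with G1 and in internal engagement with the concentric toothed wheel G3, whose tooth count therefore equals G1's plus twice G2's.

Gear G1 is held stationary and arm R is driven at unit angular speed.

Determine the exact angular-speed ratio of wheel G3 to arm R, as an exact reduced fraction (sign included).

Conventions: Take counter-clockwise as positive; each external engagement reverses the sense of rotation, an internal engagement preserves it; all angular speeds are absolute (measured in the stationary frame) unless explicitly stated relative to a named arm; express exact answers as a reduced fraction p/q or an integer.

70/57

recognized (axles ride arm R): planetary set, 13/22/57 teeth
ring teeth: 13 + 2·22 = 57
13(ω_sun−ω_arm) = −57(ω_ring−ω_arm),  ω_sun = 0, ω_arm = 1
ω_ring = 1 − (13/57)(0−1) = 70/57
ω_out/ω_in = 70/57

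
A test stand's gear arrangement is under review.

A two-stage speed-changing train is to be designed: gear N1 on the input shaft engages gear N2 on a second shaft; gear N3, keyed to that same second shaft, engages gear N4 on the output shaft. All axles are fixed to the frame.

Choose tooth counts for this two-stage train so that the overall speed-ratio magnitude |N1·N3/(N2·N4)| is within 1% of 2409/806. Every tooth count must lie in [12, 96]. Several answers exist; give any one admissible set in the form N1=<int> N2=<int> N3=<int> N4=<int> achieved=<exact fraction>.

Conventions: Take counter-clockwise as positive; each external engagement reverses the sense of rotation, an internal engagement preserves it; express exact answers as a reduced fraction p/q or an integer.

N1=33 N2=13 N3=73 N4=62 achieved=2409/806

class = fixed-axis compound train [2-stage, 2409/806 wanted]
target = 2409/806 in lowest terms: an exact hit needs N1·N3 = k·2409 and N2·N4 = k·806 for one integer k, every count in [12, 96]; additionally prefer no 1:1 stage (N1 ≠ N2, N3 ≠ N4)
k = 1: N1·N3 = 2409 = 33·73, N2·N4 = 806 = 13·62
achieved = 33·73/(13·62) = 2409/806; |achieved − target| = 0 ≤ 2409/80600 ✓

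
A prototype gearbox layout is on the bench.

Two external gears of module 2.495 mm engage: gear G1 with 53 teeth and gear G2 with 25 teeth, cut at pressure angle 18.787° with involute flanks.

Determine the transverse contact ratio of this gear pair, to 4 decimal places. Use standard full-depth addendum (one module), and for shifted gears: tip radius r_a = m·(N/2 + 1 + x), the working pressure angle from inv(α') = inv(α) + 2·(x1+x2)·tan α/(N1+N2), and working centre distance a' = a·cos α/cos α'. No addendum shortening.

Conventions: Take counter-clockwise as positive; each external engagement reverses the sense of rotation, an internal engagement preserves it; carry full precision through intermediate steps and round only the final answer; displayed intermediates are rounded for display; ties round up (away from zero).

recognized (one external pair, fixed centres): single-mesh tooth geometry, m = 2.495, N1 = 53, N2 = 25
base radii: r_b1 = 62.594915, r_b2 = 29.525903
tip radii: r_a1 = 68.612500, r_a2 = 33.682500
no profile shift: α' = α, a' = a
action lengths: √(r_a1²−r_b1²) = 28.098963, √(r_a2²−r_b2²) = 16.209005
base pitch p_b = π·m·cos α = 7.420669
CR = (28.098963 + 16.209005 − 97.305000·sin 18.78700°)/7.420669 = 1.747929
contact ratio ≈ 1.7479

1.7479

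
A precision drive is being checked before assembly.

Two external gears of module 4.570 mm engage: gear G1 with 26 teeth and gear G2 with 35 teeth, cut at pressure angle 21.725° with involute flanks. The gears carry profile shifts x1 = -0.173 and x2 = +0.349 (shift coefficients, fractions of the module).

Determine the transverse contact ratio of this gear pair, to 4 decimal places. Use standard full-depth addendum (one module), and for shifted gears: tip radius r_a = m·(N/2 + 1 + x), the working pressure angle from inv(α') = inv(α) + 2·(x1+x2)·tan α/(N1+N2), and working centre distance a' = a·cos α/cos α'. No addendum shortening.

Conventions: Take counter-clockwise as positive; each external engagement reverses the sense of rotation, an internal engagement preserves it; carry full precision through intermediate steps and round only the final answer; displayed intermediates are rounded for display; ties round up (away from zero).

1.5501

topology: single-mesh involute geometry — m = 4.570, 26T/35T pair
base radii: r_b1 = 55.190176, r_b2 = 74.294468
tip radii: r_a1 = 63.189390, r_a2 = 86.139930
inv(α') = inv(21.725°) + 2·(-0.173+0.349)·tan α/(26+35) = 0.02158035  ⇒  α' = 22.52197°
a' = a·cos α / cos α' = 139.3850·cos 21.725°/cos 22.52197° = 140.175444
action lengths: √(r_a1²−r_b1²) = 30.772447, √(r_a2²−r_b2²) = 43.593802
base pitch p_b = π·m·cos α = 13.337312
CR = (30.772447 + 43.593802 − 140.175444·sin 22.52197°)/13.337312 = 1.550070
contact ratio ≈ 1.5501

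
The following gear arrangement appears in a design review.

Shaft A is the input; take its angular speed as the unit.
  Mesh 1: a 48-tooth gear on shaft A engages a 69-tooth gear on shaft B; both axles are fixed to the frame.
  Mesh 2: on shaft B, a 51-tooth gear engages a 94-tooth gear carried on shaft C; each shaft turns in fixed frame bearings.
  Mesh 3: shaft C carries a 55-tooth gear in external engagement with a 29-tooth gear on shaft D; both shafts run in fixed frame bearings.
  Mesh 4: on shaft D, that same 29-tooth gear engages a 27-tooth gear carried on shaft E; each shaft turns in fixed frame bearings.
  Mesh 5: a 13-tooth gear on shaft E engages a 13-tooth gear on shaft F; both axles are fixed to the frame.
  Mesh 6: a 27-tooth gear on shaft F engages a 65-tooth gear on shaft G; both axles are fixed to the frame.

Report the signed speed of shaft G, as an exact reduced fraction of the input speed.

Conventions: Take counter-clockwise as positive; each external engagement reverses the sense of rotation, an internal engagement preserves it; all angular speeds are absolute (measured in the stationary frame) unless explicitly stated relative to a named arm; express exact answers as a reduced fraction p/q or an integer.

4488/14053

6-mesh fixed-axis compound train (all bearings frame-fixed)
mesh 1 [48T→69T]: |ω|/ω_in = 1×48/69 = 16/23, sense flips to −
mesh 2 [51T→94T]: |ω|/ω_in = (16/23)×51/94 = 408/1081, sense flips to +
mesh 3 [55T→29T]: |ω|/ω_in = (408/1081)×55/29 = 22440/31349, sense flips to −
mesh 4 [29T→27T]: |ω|/ω_in = (22440/31349)×29/27 = 7480/9729, sense flips to +
mesh 5 [13T→13T]: |ω|/ω_in = (7480/9729)×13/13 = 7480/9729, sense flips to −
mesh 6 [27T→65T]: |ω|/ω_in = (7480/9729)×27/65 = 4488/14053, sense flips to +
signed output speed (× input speed) = 4488/14053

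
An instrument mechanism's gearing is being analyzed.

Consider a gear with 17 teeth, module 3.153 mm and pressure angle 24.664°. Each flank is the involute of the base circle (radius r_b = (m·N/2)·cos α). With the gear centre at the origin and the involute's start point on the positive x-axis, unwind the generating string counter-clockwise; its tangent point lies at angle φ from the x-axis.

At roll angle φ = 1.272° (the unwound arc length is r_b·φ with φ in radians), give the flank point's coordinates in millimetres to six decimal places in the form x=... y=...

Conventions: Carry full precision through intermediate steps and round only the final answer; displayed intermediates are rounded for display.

topology: single-mesh involute geometry — m = 3.153, N = 17
pitch radius r_p = m·N/2 = 3.153·17/2 = 26.800500
base radius r_b = r_p·cos α = 26.800500·cos 24.664° = 24.355505
roll angle φ = 1.272° = 0.02220059 rad
x = r_b·(cos φ + φ·sin φ) = 24.361506
y = r_b·(sin φ − φ·cos φ) = 0.000089

x=24.361506 y=0.000089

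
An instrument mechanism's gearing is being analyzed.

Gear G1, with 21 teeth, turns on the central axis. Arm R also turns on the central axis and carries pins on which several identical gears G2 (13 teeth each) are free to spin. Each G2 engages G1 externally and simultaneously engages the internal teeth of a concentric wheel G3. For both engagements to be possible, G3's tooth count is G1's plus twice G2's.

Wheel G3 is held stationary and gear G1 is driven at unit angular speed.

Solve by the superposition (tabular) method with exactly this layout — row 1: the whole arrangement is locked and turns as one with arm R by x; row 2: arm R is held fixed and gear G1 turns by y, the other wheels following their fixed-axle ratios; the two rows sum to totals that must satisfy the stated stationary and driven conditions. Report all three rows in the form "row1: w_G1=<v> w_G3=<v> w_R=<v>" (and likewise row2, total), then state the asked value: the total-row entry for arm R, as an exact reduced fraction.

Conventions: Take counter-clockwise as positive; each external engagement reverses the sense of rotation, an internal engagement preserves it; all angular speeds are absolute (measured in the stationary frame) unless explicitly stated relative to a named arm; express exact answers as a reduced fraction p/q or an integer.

row1: w_G1=21/68 w_G3=21/68 w_R=21/68
row2: w_G1=47/68 w_G3=-21/68 w_R=0
total: w_G1=1 w_G3=0 w_R=21/68
asked value: 21/68

recognized (axles ride arm R): planetary set, 21/13/47 teeth
row 1 (train locked, turned with arm): all members turn x
row 2: sun turns y, ring = −(21/47)·y, arm 0
boundary: total ω_ring = x − (21/47)·y = 0 and total ω_sun = x + y = 1  ⇒  y = 47/68, x = 21/68
row 2 ring = −(21/47)·47/68 = -21/68
totals (row 1 + row 2): sun 21/68 + 47/68 = 1, ring 21/68 + (-21/68) = 0, arm 21/68 + 0 = 21/68
asked cell (total, arm) = 21/68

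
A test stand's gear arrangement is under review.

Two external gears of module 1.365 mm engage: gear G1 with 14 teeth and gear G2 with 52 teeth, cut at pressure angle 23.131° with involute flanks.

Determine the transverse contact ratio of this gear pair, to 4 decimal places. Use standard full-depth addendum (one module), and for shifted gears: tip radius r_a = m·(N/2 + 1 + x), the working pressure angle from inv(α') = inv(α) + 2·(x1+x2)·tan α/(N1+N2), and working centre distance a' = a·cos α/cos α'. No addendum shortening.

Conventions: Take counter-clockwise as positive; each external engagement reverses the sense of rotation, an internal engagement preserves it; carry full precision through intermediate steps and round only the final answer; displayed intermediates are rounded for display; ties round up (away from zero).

1.4985

single-mesh involute tooth geometry (14T engaging 52T at module 1.365)
base radii: r_b1 = 8.786865, r_b2 = 32.636927
tip radii: r_a1 = 10.920000, r_a2 = 36.855000
no profile shift: α' = α, a' = a
action lengths: √(r_a1²−r_b1²) = 6.483626, √(r_a2²−r_b2²) = 17.120808
base pitch p_b = π·m·cos α = 3.943536
CR = (6.483626 + 17.120808 − 45.045000·sin 23.13100°)/3.943536 = 1.498451
contact ratio ≈ 1.4985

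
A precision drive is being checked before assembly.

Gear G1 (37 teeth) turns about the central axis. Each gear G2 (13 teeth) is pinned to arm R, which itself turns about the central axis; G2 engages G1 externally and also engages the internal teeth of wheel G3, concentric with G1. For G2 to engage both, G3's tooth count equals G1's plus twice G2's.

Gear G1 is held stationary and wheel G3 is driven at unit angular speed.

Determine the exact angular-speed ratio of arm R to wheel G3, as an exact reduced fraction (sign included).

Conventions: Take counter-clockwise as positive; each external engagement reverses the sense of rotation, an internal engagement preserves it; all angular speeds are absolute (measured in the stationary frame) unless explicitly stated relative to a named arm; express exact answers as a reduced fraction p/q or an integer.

63/100

class = planetary set [G3 = 37+2·13 = 63; Willis about the carrier]
ring teeth: 37 + 2·13 = 63
37(ω_sun−ω_arm) = −63(ω_ring−ω_arm),  ω_sun = 0, ω_ring = 1
37(0−ω_arm) = −63(1−ω_arm)  ⇒  100·ω_arm = 63  ⇒  ω_arm = 63/100
ω_out/ω_in = 63/100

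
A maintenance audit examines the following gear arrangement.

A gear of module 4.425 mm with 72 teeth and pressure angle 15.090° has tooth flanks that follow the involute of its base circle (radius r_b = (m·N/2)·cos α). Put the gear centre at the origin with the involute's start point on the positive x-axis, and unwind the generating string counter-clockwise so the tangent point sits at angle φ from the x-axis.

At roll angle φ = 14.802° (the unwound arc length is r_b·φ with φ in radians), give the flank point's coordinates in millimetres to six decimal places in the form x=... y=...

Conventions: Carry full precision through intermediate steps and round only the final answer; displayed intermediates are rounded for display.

x=158.854358 y=0.878106

single-mesh involute tooth geometry (72T wheel at module 4.425)
pitch radius r_p = m·N/2 = 4.425·72/2 = 159.300000
base radius r_b = r_p·cos α = 159.300000·cos 15.090° = 153.807031
roll angle φ = 14.802° = 0.25834364 rad
x = r_b·(cos φ + φ·sin φ) = 158.854358
y = r_b·(sin φ − φ·cos φ) = 0.878106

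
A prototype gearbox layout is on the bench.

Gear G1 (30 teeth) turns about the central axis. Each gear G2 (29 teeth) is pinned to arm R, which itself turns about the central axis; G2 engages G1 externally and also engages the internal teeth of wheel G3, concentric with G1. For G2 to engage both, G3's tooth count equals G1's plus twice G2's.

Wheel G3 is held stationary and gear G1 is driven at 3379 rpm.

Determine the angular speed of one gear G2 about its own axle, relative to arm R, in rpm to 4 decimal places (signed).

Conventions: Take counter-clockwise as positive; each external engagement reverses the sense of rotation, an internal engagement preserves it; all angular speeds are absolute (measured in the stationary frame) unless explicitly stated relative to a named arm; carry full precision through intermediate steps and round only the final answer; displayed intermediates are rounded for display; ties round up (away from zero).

topology: planetary set — G1 30T / G2 29T / G3 88T, arm = carrier (Willis)
normalise by the input: solve with ω_sun = 1, then scale by 3379 rpm
ring teeth: 30 + 2·29 = 88
30(ω_sun−ω_arm) = −88(ω_ring−ω_arm),  ω_ring = 0, ω_sun = 1
30(1−ω_arm) = −88(0−ω_arm)  ⇒  118·ω_arm = 30  ⇒  ω_arm = 15/59
sun–planet mesh: 30·(1−15/59) = −29·(ω_p−ω_arm)  ⇒  ω_p−ω_arm = -1320/1711
scale: ω_p−ω_arm = -1320/1711 × 3379 rpm = -2606.8264 rpm

-2606.8264 rpm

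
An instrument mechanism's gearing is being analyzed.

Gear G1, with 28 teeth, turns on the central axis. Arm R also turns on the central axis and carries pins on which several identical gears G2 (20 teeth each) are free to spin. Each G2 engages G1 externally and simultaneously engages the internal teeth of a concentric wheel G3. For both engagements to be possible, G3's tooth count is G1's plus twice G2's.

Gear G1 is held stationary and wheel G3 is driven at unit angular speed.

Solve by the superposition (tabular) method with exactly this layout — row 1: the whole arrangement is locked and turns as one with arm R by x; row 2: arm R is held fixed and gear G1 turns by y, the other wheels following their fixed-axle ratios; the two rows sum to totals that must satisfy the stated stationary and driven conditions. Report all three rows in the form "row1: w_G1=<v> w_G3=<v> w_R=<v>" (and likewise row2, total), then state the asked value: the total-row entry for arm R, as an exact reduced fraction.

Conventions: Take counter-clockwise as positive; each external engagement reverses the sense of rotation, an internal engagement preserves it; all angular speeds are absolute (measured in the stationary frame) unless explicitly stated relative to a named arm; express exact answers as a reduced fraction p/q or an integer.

recognized (axles ride arm R): planetary set, 28/20/68 teeth
row 1 — lock + rotate with arm: ω_sun = ω_ring = ω_arm = x
row 2 — arm fixed, fixed-axis ratios: sun y, ring −(28/68)·y, arm 0
boundary: total ω_sun = x + y = 0 and total ω_ring = x − (28/68)·y = 1  ⇒  y = -17/24, x = 17/24
row 2 ring = −(28/68)·(-17/24) = 7/24
totals (row 1 + row 2): sun 17/24 + (-17/24) = 0, ring 17/24 + 7/24 = 1, arm 17/24 + 0 = 17/24
asked cell (total, arm) = 17/24

row1: w_G1=17/24 w_G3=17/24 w_R=17/24
row2: w_G1=-17/24 w_G3=7/24 w_R=0
total: w_G1=0 w_G3=1 w_R=17/24
asked value: 17/24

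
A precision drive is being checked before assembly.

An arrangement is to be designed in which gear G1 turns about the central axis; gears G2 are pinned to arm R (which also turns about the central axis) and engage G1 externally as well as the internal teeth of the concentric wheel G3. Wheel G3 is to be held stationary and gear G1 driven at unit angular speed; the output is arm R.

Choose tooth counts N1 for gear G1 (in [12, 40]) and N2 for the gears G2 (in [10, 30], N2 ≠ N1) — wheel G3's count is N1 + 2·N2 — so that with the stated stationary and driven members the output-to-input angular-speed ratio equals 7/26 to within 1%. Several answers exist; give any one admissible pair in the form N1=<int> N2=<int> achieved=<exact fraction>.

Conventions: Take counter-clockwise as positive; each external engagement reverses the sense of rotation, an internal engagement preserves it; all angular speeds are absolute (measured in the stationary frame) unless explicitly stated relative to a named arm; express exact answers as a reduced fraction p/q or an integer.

topology: planetary set — design target 7/26, arm = carrier (Willis)
Willis with ω_ring = 0: ω_arm/ω_sun = N1/(N1+N3); set equal to 7/26  ⇒  N3/N1 = 1/(7/26) − 1 = 19/7
N3 = N1 + 2·N2  ⇒  N2/N1 = (N3/N1 − 1)/2 = (19/7 − 1)/2 = 6/7
smallest multiple with N1 ≥ 12 and N2 ≥ 10: k = 2  ⇒  N1 = 2·7 = 14, N2 = 2·6 = 12 (N1 ≤ 40, N2 ≤ 30, N2 ≠ N1 ✓), N3 = 14 + 2·12 = 38
check: N1/(N1+N3) with N1 = 14, N3 = 38 gives 7/26; |achieved − target| = 0 ≤ 7/2600 ✓

N1=14 N2=12 achieved=7/26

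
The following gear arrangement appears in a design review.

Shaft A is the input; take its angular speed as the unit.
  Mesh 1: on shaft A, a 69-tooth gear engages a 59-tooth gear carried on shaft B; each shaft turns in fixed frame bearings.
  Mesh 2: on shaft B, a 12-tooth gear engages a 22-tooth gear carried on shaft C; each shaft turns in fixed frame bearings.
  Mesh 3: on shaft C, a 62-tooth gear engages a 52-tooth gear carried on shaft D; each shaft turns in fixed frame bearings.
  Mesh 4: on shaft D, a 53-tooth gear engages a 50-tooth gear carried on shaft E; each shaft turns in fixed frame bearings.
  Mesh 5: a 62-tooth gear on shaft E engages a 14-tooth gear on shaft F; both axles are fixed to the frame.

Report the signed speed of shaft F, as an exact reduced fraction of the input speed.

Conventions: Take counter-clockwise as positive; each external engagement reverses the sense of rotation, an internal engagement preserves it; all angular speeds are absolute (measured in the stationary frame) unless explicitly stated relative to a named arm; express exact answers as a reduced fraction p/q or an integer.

5-mesh fixed-axis compound train (all bearings frame-fixed)
mesh 1 [69T→59T]: |ω|/ω_in = 1×69/59 = 69/59, sense flips to −
mesh 2 [12T→22T]: |ω|/ω_in = (69/59)×12/22 = 414/649, sense flips to +
mesh 3 [62T→52T]: |ω|/ω_in = (414/649)×62/52 = 6417/8437, sense flips to −
mesh 4 [53T→50T]: |ω|/ω_in = (6417/8437)×53/50 = 340101/421850, sense flips to +
mesh 5 [62T→14T]: |ω|/ω_in = (340101/421850)×62/14 = 10543131/2952950, sense flips to −
signed output speed (× input speed) = -10543131/2952950

-10543131/2952950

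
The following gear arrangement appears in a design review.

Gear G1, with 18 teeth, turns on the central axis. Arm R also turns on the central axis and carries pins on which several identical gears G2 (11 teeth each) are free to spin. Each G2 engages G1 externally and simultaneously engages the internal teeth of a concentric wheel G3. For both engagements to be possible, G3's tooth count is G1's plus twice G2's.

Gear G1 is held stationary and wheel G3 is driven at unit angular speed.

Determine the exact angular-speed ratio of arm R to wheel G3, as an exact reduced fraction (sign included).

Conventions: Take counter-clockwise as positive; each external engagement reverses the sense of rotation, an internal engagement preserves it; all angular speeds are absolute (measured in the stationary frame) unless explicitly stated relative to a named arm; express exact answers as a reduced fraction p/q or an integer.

20/29

recognized (axles ride arm R): planetary set, 18/11/40 teeth
ring teeth: 18 + 2·11 = 40
18(ω_sun−ω_arm) = −40(ω_ring−ω_arm),  ω_sun = 0, ω_ring = 1
18(0−ω_arm) = −40(1−ω_arm)  ⇒  58·ω_arm = 40  ⇒  ω_arm = 20/29
ω_out/ω_in = 20/29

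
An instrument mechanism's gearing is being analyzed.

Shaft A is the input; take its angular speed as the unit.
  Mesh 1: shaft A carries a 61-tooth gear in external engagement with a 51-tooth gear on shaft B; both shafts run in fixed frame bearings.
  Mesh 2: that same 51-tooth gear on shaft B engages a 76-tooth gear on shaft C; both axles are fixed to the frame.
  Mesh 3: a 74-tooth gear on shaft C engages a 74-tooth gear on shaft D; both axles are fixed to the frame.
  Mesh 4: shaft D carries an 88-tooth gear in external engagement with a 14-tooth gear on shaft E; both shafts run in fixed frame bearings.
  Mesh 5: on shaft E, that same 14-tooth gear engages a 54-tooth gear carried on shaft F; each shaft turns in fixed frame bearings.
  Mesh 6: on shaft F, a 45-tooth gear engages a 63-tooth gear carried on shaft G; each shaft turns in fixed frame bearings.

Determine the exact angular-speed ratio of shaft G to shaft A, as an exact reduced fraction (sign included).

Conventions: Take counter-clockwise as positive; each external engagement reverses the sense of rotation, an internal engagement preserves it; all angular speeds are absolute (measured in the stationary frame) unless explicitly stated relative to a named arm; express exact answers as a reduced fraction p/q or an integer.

class = fixed-axis compound train [6 meshes; 6 ratios multiply, 6 sense flips]
mesh 1 [61T→51T]: running ratio 61/51, sense −
mesh 2 [51T→76T]: running ratio 61/76, sense +
mesh 3 [74T→74T]: running ratio 61/76, sense −
mesh 4 [88T→14T]: running ratio 671/133, sense +
mesh 5 [14T→54T]: running ratio 671/513, sense −
mesh 6 [45T→63T]: running ratio 3355/3591, sense +
ω_out/ω_in = 3355/3591

3355/3591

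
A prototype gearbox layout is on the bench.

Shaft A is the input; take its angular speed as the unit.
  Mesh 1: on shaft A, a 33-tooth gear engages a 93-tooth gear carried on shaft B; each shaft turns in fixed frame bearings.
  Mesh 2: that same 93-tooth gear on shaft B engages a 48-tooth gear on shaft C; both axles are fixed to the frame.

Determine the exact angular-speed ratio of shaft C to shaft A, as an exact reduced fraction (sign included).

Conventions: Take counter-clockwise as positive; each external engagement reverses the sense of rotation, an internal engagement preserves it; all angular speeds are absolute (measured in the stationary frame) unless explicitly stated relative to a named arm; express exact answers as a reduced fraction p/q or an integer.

11/16

class = fixed-axis compound train [2 meshes; 2 ratios multiply, 2 sense flips]
mesh 1 [33T→93T]: running ratio 11/31, sense −
mesh 2 [93T→48T]: running ratio 11/16, sense +
ω_out/ω_in = 11/16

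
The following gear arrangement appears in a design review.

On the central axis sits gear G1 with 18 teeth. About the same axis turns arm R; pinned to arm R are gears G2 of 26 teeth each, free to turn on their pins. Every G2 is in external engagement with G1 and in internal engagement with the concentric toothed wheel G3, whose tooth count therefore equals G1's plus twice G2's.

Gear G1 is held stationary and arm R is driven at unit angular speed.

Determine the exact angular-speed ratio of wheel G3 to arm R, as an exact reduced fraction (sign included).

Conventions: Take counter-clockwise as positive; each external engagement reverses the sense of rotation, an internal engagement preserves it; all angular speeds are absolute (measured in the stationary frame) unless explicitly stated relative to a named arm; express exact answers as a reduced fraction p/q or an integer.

recognized (axles ride arm R): planetary set, 18/26/70 teeth
ring teeth: 18 + 2·26 = 70
18(ω_sun−ω_arm) = −70(ω_ring−ω_arm),  ω_sun = 0, ω_arm = 1
ω_ring = 1 − (18/70)(0−1) = 44/35
ω_out/ω_in = 44/35

44/35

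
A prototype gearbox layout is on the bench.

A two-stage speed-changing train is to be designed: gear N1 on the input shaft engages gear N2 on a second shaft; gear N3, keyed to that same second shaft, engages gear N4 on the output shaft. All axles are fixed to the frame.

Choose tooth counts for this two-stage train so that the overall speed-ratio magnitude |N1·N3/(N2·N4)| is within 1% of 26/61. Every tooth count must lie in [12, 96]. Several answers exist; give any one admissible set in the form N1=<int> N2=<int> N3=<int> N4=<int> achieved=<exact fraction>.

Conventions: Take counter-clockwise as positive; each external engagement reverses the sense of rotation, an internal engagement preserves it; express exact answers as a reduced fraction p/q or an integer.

N1=12 N2=61 N3=26 N4=12 achieved=26/61

topology: fixed-axis compound train — 2 stages, target 26/61
target = 26/61 in lowest terms: an exact hit needs N1·N3 = k·26 and N2·N4 = k·61 for one integer k, every count in [12, 96]; additionally prefer no 1:1 stage (N1 ≠ N2, N3 ≠ N4)
k = 1…11: no 1:1-free in-range split of k·26 and k·61 into factor pairs; take k = 12
k = 12: N1·N3 = 312 = 12·26, N2·N4 = 732 = 61·12
achieved = 12·26/(61·12) = 26/61; |achieved − target| = 0 ≤ 13/3050 ✓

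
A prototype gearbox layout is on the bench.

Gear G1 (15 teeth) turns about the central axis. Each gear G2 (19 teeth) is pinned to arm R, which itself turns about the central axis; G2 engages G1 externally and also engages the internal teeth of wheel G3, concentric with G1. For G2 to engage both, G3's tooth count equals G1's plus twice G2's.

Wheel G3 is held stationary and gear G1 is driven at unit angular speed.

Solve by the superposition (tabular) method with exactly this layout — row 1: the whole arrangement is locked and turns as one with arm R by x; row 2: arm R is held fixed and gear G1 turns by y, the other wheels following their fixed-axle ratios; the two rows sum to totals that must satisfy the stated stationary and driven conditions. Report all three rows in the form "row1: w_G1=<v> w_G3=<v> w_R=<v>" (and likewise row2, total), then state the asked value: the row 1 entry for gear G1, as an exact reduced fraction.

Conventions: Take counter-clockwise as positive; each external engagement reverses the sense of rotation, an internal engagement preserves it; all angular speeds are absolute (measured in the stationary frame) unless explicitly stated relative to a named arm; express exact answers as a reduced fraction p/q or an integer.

row1: w_G1=15/68 w_G3=15/68 w_R=15/68
row2: w_G1=53/68 w_G3=-15/68 w_R=0
total: w_G1=1 w_G3=0 w_R=15/68
asked value: 15/68

planetary set (15T centre, 19T on arm, 53T internal) — Willis relation
row 1: whole set turns with the arm by x
row 2: sun turns y, ring = −(15/53)·y, arm 0
boundary: total ω_ring = x − (15/53)·y = 0 and total ω_sun = x + y = 1  ⇒  y = 53/68, x = 15/68
row 2 ring = −(15/53)·53/68 = -15/68
totals (row 1 + row 2): sun 15/68 + 53/68 = 1, ring 15/68 + (-15/68) = 0, arm 15/68 + 0 = 15/68
asked cell (row1, sun) = 15/68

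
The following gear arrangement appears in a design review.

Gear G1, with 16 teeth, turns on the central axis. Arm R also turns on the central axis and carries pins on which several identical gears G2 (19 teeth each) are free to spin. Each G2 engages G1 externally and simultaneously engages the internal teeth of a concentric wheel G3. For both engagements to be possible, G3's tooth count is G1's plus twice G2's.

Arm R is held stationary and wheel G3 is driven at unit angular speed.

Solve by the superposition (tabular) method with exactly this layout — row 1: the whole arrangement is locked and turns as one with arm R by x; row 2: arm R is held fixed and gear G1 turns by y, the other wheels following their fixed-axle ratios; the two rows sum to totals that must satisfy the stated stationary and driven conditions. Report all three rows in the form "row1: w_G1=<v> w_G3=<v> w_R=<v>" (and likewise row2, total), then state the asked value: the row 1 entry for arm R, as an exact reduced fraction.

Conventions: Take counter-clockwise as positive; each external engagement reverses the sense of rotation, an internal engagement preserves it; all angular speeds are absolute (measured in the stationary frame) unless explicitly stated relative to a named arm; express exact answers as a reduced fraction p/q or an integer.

recognized (axles ride arm R): planetary set, 16/19/54 teeth
superposition row 1 [locked train]: every member turns x
row 2 — arm fixed, fixed-axis ratios: sun y, ring −(16/54)·y, arm 0
boundary: total ω_arm = x = 0 and total ω_ring = x − (16/54)·y = 1  ⇒  y = -27/8, x = 0
row 2 ring = −(16/54)·(-27/8) = 1
totals (row 1 + row 2): sun 0 + (-27/8) = -27/8, ring 0 + 1 = 1, arm 0 + 0 = 0
asked cell (row1, arm) = 0

row1: w_G1=0 w_G3=0 w_R=0
row2: w_G1=-27/8 w_G3=1 w_R=0
total: w_G1=-27/8 w_G3=1 w_R=0
asked value: 0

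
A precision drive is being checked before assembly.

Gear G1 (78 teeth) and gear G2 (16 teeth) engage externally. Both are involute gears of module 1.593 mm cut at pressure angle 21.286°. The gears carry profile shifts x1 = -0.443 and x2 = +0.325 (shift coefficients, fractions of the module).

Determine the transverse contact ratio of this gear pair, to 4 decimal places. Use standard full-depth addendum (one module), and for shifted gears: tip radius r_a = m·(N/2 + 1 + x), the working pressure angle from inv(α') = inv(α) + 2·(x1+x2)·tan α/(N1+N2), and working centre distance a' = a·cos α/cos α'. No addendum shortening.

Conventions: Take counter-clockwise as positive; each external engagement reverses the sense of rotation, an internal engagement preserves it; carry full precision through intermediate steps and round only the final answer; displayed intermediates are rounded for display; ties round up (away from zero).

topology: single-mesh involute geometry — m = 1.593, 78T/16T pair
base radii: r_b1 = 57.888693, r_b2 = 11.874604
tip radii: r_a1 = 63.014301, r_a2 = 14.854725
inv(α') = inv(21.286°) + 2·(-0.443+0.325)·tan α/(78+16) = 0.01711331  ⇒  α' = 20.90953°
a' = a·cos α / cos α' = 74.8710·cos 21.286°/cos 20.90953° = 74.681432
action lengths: √(r_a1²−r_b1²) = 24.893800, √(r_a2²−r_b2²) = 8.925057
base pitch p_b = π·m·cos α = 4.663146
CR = (24.893800 + 8.925057 − 74.681432·sin 20.90953°)/4.663146 = 1.536635
contact ratio ≈ 1.5366

1.5366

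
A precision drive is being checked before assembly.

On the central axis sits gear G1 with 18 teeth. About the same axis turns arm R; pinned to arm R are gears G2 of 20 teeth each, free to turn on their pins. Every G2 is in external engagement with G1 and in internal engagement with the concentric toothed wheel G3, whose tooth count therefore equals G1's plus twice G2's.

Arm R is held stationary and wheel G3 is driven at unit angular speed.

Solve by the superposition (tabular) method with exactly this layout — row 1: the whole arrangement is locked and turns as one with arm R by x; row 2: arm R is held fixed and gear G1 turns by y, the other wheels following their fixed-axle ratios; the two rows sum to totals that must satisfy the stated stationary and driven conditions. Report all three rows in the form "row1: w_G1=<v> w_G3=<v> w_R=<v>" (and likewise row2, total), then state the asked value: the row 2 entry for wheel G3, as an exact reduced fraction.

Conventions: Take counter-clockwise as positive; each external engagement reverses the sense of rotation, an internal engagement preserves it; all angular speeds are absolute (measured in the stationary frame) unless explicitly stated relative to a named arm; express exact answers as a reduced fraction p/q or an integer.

topology: planetary set — G1 18T / G2 20T / G3 58T, arm = carrier (Willis)
row 1 — lock + rotate with arm: ω_sun = ω_ring = ω_arm = x
row 2 (arm held, sun turns y): ω_ring = −(18/58)·y, ω_arm = 0
boundary: total ω_arm = x = 0 and total ω_ring = x − (18/58)·y = 1  ⇒  y = -29/9, x = 0
row 2 ring = −(18/58)·(-29/9) = 1
totals (row 1 + row 2): sun 0 + (-29/9) = -29/9, ring 0 + 1 = 1, arm 0 + 0 = 0
asked cell (row2, ring) = 1

row1: w_G1=0 w_G3=0 w_R=0
row2: w_G1=-29/9 w_G3=1 w_R=0
total: w_G1=-29/9 w_G3=1 w_R=0
asked value: 1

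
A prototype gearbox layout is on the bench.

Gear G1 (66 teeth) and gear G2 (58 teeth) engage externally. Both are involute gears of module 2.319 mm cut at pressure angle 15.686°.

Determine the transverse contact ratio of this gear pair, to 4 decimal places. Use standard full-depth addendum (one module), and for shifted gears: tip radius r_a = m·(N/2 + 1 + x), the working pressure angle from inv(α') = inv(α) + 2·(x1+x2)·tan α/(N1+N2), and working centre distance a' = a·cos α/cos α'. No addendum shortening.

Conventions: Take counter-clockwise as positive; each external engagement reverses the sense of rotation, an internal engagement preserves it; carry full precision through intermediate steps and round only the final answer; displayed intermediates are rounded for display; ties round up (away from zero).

single-mesh involute tooth geometry (66T engaging 58T at module 2.319)
base radii: r_b1 = 73.676969, r_b2 = 64.746427
tip radii: r_a1 = 78.846000, r_a2 = 69.570000
no profile shift: α' = α, a' = a
action lengths: √(r_a1²−r_b1²) = 28.078389, √(r_a2²−r_b2²) = 25.453586
base pitch p_b = π·m·cos α = 7.014031
CR = (28.078389 + 25.453586 − 143.778000·sin 15.68600°)/7.014031 = 2.090012
contact ratio ≈ 2.0900

2.0900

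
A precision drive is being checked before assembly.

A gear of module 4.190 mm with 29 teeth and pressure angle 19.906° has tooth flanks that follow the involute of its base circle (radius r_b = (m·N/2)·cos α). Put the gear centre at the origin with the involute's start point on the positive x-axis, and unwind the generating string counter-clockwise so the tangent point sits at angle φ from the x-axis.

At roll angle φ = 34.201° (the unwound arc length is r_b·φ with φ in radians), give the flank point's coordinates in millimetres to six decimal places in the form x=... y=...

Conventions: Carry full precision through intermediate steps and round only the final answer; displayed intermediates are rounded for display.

x=66.413469 y=3.907506

class = single-mesh tooth geometry [base-circle involute, m = 4.190, 29T]
pitch radius r_p = m·N/2 = 4.190·29/2 = 60.755000
base radius r_b = r_p·cos α = 60.755000·cos 19.906° = 57.125039
roll angle φ = 34.201° = 0.59692006 rad
x = r_b·(cos φ + φ·sin φ) = 66.413469
y = r_b·(sin φ − φ·cos φ) = 3.907506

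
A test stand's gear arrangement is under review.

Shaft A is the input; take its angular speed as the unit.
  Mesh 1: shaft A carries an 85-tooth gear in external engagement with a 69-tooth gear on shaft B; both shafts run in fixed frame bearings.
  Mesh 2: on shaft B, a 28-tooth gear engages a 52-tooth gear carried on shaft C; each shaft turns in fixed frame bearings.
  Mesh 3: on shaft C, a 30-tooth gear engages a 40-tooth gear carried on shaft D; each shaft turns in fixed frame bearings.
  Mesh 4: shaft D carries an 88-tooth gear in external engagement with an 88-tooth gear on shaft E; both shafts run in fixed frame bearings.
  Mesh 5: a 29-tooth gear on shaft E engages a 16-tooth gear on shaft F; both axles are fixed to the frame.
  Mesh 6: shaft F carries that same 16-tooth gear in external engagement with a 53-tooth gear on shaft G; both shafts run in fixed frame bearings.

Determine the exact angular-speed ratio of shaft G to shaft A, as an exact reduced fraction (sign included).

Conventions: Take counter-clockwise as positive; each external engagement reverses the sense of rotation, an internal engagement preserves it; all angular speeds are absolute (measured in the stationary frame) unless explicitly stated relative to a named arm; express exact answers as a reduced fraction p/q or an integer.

class = fixed-axis compound train [6 meshes; 6 ratios multiply, 6 sense flips]
mesh 1 [85T→69T]: running ratio 85/69, sense −
mesh 2 [28T→52T]: running ratio 595/897, sense +
mesh 3 [30T→40T]: running ratio 595/1196, sense −
mesh 4 [88T→88T]: running ratio 595/1196, sense +
mesh 5 [29T→16T]: running ratio 17255/19136, sense −
mesh 6 [16T→53T]: running ratio 17255/63388, sense +
ω_out/ω_in = 17255/63388

17255/63388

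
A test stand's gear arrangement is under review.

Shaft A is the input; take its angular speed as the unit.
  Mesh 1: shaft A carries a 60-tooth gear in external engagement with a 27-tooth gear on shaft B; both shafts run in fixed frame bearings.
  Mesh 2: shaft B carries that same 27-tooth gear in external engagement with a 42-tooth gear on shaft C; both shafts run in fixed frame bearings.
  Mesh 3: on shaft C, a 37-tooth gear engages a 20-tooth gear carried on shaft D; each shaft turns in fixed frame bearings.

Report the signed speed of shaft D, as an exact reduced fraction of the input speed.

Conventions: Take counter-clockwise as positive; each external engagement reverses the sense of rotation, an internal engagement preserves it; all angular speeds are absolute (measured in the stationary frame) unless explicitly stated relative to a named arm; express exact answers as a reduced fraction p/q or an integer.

-37/14

3-mesh fixed-axis compound train (all bearings frame-fixed)
mesh 1 [60T→27T]: |ω|/ω_in = 1×60/27 = 20/9, sense flips to −
mesh 2 [27T→42T]: |ω|/ω_in = (20/9)×27/42 = 10/7, sense flips to +
mesh 3 [37T→20T]: |ω|/ω_in = (10/7)×37/20 = 37/14, sense flips to −
signed output speed (× input speed) = -37/14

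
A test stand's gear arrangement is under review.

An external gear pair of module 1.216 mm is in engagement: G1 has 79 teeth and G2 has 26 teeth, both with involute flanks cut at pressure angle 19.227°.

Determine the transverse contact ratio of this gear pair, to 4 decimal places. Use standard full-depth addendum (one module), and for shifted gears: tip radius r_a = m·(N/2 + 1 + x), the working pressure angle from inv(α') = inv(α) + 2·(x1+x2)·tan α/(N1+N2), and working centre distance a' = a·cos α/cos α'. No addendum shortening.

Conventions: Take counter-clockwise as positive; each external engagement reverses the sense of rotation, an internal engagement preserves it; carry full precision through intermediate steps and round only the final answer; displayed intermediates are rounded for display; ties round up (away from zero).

recognized (one external pair, fixed centres): single-mesh tooth geometry, m = 1.216, N1 = 79, N2 = 26
base radii: r_b1 = 45.352837, r_b2 = 14.926250
tip radii: r_a1 = 49.248000, r_a2 = 17.024000
no profile shift: α' = α, a' = a
action lengths: √(r_a1²−r_b1²) = 19.195981, √(r_a2²−r_b2²) = 8.186796
base pitch p_b = π·m·cos α = 3.607092
CR = (19.195981 + 8.186796 − 63.840000·sin 19.22700°)/3.607092 = 1.763061
contact ratio ≈ 1.7631

1.7631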